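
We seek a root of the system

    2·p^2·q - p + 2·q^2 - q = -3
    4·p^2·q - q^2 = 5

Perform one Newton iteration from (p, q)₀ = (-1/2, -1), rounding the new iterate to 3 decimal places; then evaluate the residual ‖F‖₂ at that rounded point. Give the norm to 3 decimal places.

5.921

At (-1/2, -1): F = (6.000, -7.000).
Jacobian J = [[4·p·q - 1, 2·p^2 + 4·q - 1], [8·p·q, 4·p^2 - 2·q]].
At the point, J = [[1.000, -4.500], [4.000, 3.000]] (det J = 21.000).
Solving J·Δ = −F gives Δ = (0.643, 1.476).
Then the next iterate is (p, q)₁ = (0.143, 0.476).
Re-evaluating at (0.143, 0.476): F = (2.85362, -5.18764), so ‖F‖₂ = 5.921.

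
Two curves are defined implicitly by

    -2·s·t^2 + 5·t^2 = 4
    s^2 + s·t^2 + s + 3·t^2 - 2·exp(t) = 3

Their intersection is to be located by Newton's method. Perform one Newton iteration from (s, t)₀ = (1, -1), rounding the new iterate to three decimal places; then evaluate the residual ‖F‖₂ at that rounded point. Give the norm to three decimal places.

0.304

At (1, -1): F = (-1.000, 2.26424).
Jacobian J = [[-2·t^2, -4·s·t + 10·t], [2·s + t^2 + 1, 2·s·t + 6·t - 2·exp(t)]].
At the point, J = [[-2.000, -6.000], [4.000, -8.73576]] (det J = 41.47152).
Solving J·Δ = −F gives Δ = (-0.538, 0.013).
Then the next iterate is (s, t)₁ = (0.462, -0.987).
Re-evaluating at (0.462, -0.987): F = (-0.02929, 0.30263), so ‖F‖₂ = 0.304.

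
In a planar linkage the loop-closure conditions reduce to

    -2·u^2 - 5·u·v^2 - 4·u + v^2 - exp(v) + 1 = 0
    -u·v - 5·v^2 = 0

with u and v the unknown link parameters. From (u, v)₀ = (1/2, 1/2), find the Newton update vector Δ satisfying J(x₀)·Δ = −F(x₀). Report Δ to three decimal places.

(-0.383, -0.238)

At (1/2, 1/2): F = (-3.52372, -1.500).
Jacobian J = [[-4·u - 5·v^2 - 4, -10·u·v + 2·v - exp(v)], [-v, -u - 10·v]].
At the point, J = [[-7.250, -3.14872], [-0.500, -5.500]] (det J = 38.30064).
Solving J·Δ = −F gives Δ = (-0.383, -0.238).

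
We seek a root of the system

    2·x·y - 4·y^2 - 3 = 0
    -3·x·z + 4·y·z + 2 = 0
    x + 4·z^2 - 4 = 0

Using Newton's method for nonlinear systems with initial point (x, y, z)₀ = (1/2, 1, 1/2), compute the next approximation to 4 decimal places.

(2.4943, 0.7126, 0.6264)

At (1/2, 1, 1/2): F = (-6.0000, 3.2500, -2.5000).
Jacobian J = [[2·y, 2·x - 8·y, 0], [-3·z, 4·z, -3·x + 4·y], [1, 0, 8·z]].
At the point, J = [[2.0000, -7.0000, 0.0000], [-1.5000, 2.0000, 2.5000], [1.0000, 0.0000, 4.0000]] (det J = -43.5000).
Solving J·Δ = −F gives Δ = (1.9943, -0.2874, 0.1264).
Then the next iterate is (x, y, z)₁ = (2.4943, 0.7126, 0.6264).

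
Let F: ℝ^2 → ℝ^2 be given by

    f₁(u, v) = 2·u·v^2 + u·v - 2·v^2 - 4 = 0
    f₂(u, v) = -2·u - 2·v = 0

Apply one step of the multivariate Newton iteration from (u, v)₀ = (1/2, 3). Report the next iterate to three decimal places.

(0.208, -0.208)

At (1/2, 3): F = (-11.500, -7.000).
Jacobian J = [[2·v^2 + v, 4·u·v + u - 4·v], [-2, -2]].
At the point, J = [[21.000, -5.500], [-2.000, -2.000]] (det J = -53.000).
Solving J·Δ = −F gives Δ = (-0.292, -3.208).
Then the next iterate is (u, v)₁ = (0.208, -0.208).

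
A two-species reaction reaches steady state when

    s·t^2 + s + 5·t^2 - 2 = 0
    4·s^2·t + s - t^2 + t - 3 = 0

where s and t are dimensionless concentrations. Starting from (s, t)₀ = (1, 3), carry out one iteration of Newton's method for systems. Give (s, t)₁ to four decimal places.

At (1, 3): F = (53.0000, 4.0000).
Jacobian J = [[t^2 + 1, 2·s·t + 10·t], [8·s·t + 1, 4·s^2 - 2·t + 1]].
At the point, J = [[10.0000, 36.0000], [25.0000, -1.0000]] (det J = -910.0000).
Solving J·Δ = −F gives Δ = (-0.2165, -1.4121).
Then the next iterate is (s, t)₁ = (0.7835, 1.5879).

(0.7835, 1.5879)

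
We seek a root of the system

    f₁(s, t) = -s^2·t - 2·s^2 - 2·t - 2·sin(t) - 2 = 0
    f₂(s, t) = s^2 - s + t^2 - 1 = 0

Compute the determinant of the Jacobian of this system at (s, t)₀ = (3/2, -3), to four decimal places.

J = [[-2·s·t - 4·s, -s^2 - 2·cos(t) - 2], [2·s - 1, 2·t]].
At the point, J = [[3.0000, -2.270015], [2.0000, -6.0000]].
det J = -13.4600.

-13.4600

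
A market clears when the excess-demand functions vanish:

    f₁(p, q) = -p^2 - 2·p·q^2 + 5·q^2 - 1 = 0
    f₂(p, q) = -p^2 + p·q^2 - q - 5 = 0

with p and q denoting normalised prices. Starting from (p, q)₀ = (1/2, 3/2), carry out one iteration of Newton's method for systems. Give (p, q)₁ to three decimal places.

(4.521, 2.697)

At (1/2, 3/2): F = (7.750, -5.625).
Jacobian J = [[-2·p - 2·q^2, -4·p·q + 10·q], [-2·p + q^2, 2·p·q - 1]].
At the point, J = [[-5.500, 12.000], [1.250, 0.500]] (det J = -17.750).
Solving J·Δ = −F gives Δ = (4.021, 1.197).
Then the next iterate is (p, q)₁ = (4.521, 2.697).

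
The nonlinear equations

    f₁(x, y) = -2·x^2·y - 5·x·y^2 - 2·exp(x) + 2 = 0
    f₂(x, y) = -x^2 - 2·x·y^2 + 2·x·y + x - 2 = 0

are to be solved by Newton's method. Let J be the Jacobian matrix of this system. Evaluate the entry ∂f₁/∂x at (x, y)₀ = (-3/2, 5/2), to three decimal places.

-16.696

∂f₁/∂x = -4·x·y - 5·y^2 - 2·exp(x).
At (-3/2, 5/2) this is -16.696.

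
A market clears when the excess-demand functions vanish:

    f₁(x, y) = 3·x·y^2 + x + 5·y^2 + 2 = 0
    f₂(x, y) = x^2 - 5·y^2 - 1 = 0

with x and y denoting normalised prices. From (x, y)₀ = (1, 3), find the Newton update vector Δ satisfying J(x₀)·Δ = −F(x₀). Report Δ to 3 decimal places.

At (1, 3): F = (75.000, -45.000).
Jacobian J = [[3·y^2 + 1, 6·x·y + 10·y], [2·x, -10·y]].
At the point, J = [[28.000, 48.000], [2.000, -30.000]] (det J = -936.000).
Solving J·Δ = −F gives Δ = (-0.096, -1.506).

(-0.096, -1.506)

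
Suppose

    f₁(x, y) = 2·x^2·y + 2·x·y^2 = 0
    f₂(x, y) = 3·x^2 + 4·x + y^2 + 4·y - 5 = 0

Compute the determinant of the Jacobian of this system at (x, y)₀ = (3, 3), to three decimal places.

J = [[4·x·y + 2·y^2, 2·x^2 + 4·x·y], [6·x + 4, 2·y + 4]].
At the point, J = [[54.000, 54.000], [22.000, 10.000]].
det J = -648.000.

-648.000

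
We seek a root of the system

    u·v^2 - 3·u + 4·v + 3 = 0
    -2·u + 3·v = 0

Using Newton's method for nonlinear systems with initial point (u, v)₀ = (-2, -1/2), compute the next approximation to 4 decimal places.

(-3.2000, -2.1333)

At (-2, -1/2): F = (6.5000, 2.5000).
Jacobian J = [[v^2 - 3, 2·u·v + 4], [-2, 3]].
At the point, J = [[-2.7500, 6.0000], [-2.0000, 3.0000]] (det J = 3.7500).
Solving J·Δ = −F gives Δ = (-1.2000, -1.6333).
Then the next iterate is (u, v)₁ = (-3.2000, -2.1333).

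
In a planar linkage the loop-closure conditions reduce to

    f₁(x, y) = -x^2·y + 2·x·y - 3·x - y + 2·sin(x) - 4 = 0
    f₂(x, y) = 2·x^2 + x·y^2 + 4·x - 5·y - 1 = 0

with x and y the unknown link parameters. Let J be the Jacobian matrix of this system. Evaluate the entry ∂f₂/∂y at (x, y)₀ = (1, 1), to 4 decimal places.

∂f₂/∂y = 2·x·y - 5.
At (1, 1) this is -3.0000.

-3.0000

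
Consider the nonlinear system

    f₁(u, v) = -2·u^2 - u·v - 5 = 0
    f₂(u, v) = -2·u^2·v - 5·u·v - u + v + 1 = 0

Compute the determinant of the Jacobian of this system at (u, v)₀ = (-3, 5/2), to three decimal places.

J = [[-4·u - v, -u], [-4·u·v - 5·v - 1, -2·u^2 - 5·u + 1]].
At the point, J = [[9.500, 3.000], [16.500, -2.000]].
det J = -68.500.

-68.500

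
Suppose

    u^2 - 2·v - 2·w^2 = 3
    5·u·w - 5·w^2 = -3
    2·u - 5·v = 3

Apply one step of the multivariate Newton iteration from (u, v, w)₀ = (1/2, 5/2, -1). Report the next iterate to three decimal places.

(1.894, 0.158, -0.082)

At (1/2, 5/2, -1): F = (-9.750, -4.500, -14.500).
Jacobian J = [[2·u, -2, -4·w], [5·w, 0, 5·u - 10·w], [2, -5, 0]].
At the point, J = [[1.000, -2.000, 4.000], [-5.000, 0.000, 12.500], [2.000, -5.000, 0.000]] (det J = 112.500).
Solving J·Δ = −F gives Δ = (1.394, -2.342, 0.918).
Then the next iterate is (u, v, w)₁ = (1.894, 0.158, -0.082).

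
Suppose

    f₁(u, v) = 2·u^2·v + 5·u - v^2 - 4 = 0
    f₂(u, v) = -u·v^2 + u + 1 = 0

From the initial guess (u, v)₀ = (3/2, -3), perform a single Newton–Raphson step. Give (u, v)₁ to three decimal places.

(-0.182, -3.273)

At (3/2, -3): F = (-19.000, -11.000).
Jacobian J = [[4·u·v + 5, 2·u^2 - 2·v], [-v^2 + 1, -2·u·v]].
At the point, J = [[-13.000, 10.500], [-8.000, 9.000]] (det J = -33.000).
Solving J·Δ = −F gives Δ = (-1.682, -0.273).
Then the next iterate is (u, v)₁ = (-0.182, -3.273).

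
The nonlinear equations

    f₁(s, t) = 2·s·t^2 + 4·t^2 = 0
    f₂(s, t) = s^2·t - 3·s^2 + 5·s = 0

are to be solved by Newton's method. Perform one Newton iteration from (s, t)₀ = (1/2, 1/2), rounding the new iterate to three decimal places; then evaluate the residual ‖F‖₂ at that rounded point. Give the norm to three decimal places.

At (1/2, 1/2): F = (1.250, 1.875).
Jacobian J = [[2·t^2, 4·s·t + 8·t], [2·s·t - 6·s + 5, s^2]].
At the point, J = [[0.500, 5.000], [2.500, 0.250]] (det J = -12.375).
Solving J·Δ = −F gives Δ = (-0.732, -0.177).
Then the next iterate is (s, t)₁ = (-0.232, 0.323).
Re-evaluating at (-0.232, 0.323): F = (0.36891, -1.30409), so ‖F‖₂ = 1.355.

1.355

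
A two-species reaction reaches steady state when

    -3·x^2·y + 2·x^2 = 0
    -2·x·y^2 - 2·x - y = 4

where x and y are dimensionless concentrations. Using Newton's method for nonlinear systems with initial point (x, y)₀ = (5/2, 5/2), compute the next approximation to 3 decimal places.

(2.292, 0.972)

At (5/2, 5/2): F = (-34.375, -42.750).
Jacobian J = [[-6·x·y + 4·x, -3·x^2], [-2·y^2 - 2, -4·x·y - 1]].
At the point, J = [[-27.500, -18.750], [-14.500, -26.000]] (det J = 443.125).
Solving J·Δ = −F gives Δ = (-0.208, -1.528).
Then the next iterate is (x, y)₁ = (2.292, 0.972).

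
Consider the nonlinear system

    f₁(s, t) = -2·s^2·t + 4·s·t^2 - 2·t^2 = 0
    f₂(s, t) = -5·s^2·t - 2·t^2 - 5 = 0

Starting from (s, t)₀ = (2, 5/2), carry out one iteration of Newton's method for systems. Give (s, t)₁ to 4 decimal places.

At (2, 5/2): F = (17.5000, -67.5000).
Jacobian J = [[-4·s·t + 4·t^2, -2·s^2 + 8·s·t - 4·t], [-10·s·t, -5·s^2 - 4·t]].
At the point, J = [[5.0000, 22.0000], [-50.0000, -30.0000]] (det J = 950.0000).
Solving J·Δ = −F gives Δ = (-1.0105, -0.5658).
Then the next iterate is (s, t)₁ = (0.9895, 1.9342).

(0.9895, 1.9342)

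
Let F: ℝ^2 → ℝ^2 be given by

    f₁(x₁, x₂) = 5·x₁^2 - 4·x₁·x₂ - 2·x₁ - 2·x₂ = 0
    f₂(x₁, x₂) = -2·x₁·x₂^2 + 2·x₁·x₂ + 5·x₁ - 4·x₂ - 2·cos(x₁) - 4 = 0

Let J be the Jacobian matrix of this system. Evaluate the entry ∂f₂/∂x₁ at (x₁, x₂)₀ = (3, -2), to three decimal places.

∂f₂/∂x₁ = -2·x₂^2 + 2·x₂ + 2·sin(x₁) + 5.
At (3, -2) this is -6.718.

-6.718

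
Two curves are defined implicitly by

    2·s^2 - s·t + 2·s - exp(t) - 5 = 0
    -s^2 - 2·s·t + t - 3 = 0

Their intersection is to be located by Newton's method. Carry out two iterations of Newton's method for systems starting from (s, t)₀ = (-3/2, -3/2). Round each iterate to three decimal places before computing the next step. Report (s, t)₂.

(-2.073, 1.408)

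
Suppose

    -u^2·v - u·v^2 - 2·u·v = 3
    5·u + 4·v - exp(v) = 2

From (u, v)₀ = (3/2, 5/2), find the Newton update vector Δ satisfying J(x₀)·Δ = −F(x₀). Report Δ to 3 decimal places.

At (3/2, 5/2): F = (-25.500, 3.31751).
Jacobian J = [[-2·u·v - v^2 - 2·v, -u^2 - 2·u·v - 2·u], [5, -exp(v) + 4]].
At the point, J = [[-18.750, -12.750], [5.000, -8.18249]] (det J = 217.17176).
Solving J·Δ = −F gives Δ = (-1.156, -0.301).

(-1.156, -0.301)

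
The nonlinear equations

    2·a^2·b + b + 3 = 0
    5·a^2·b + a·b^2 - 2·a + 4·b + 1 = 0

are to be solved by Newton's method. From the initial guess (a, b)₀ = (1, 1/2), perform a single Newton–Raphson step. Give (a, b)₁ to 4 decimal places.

(-2.2927, 1.1951)

At (1, 1/2): F = (4.5000, 3.7500).
Jacobian J = [[4·a·b, 2·a^2 + 1], [10·a·b + b^2 - 2, 5·a^2 + 2·a·b + 4]].
At the point, J = [[2.0000, 3.0000], [3.2500, 10.0000]] (det J = 10.2500).
Solving J·Δ = −F gives Δ = (-3.2927, 0.6951).
Then the next iterate is (a, b)₁ = (-2.2927, 1.1951).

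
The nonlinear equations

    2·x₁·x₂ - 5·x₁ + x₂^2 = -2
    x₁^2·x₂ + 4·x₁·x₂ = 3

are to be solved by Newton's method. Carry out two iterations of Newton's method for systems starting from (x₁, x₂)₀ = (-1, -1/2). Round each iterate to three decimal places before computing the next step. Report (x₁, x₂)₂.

(0.382, -0.539)

At (-1, -1/2): F = (8.250, -1.500).
Jacobian J = [[2·x₂ - 5, 2·x₁ + 2·x₂], [2·x₁·x₂ + 4·x₂, x₁^2 + 4·x₁]].
At the point, J = [[-6.000, -3.000], [-1.000, -3.000]] (det J = 15.000).
Solving J·Δ = −F gives Δ = (1.950, -1.150).
Then the next iterate is (x₁, x₂)₁ = (0.950, -1.650).
Round to (0.950, -1.650) and repeat: F = (-3.16250, -10.75912), J = [[-8.300, -1.400], [-9.735, 4.70250]].
Δ = (-0.568, 1.111), so (x₁, x₂)₂ = (0.382, -0.539).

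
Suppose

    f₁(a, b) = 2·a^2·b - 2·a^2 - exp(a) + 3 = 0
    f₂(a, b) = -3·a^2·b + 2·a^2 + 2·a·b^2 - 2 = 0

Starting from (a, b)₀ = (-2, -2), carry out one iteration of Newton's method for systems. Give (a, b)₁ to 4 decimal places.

At (-2, -2): F = (-21.135335, 14.0000).
Jacobian J = [[4·a·b - 4·a - exp(a), 2·a^2], [-6·a·b + 4·a + 2·b^2, -3·a^2 + 4·a·b]].
At the point, J = [[23.864665, 8.0000], [-24.0000, 4.0000]] (det J = 287.458659).
Solving J·Δ = −F gives Δ = (0.6837, 0.6023).
Then the next iterate is (a, b)₁ = (-1.3163, -1.3977).

(-1.3163, -1.3977)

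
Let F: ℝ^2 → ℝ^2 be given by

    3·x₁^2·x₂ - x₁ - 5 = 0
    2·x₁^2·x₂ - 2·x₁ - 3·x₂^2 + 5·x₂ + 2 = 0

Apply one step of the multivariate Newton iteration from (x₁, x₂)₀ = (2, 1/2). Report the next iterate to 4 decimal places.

At (2, 1/2): F = (-1.0000, 3.7500).
Jacobian J = [[6·x₁·x₂ - 1, 3·x₁^2], [4·x₁·x₂ - 2, 2·x₁^2 - 6·x₂ + 5]].
At the point, J = [[5.0000, 12.0000], [2.0000, 10.0000]] (det J = 26.0000).
Solving J·Δ = −F gives Δ = (2.1154, -0.7981).
Then the next iterate is (x₁, x₂)₁ = (4.1154, -0.2981).

(4.1154, -0.2981)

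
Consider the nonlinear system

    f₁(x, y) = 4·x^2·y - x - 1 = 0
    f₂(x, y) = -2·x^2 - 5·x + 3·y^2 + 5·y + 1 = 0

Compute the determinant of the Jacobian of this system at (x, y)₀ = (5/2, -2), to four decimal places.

J = [[8·x·y - 1, 4·x^2], [-4·x - 5, 6·y + 5]].
At the point, J = [[-41.0000, 25.0000], [-15.0000, -7.0000]].
det J = 662.0000.

662.0000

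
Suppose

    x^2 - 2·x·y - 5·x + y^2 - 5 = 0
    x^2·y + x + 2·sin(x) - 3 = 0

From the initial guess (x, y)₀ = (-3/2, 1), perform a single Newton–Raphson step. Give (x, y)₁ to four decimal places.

At (-3/2, 1): F = (8.7500, -4.244990).
Jacobian J = [[2·x - 2·y - 5, -2·x + 2·y], [2·x·y + 2·cos(x) + 1, x^2]].
At the point, J = [[-10.0000, 5.0000], [-1.858526, 2.2500]] (det J = -13.207372).
Solving J·Δ = −F gives Δ = (3.0977, 4.4454).
Then the next iterate is (x, y)₁ = (1.5977, 5.4454).

(1.5977, 5.4454)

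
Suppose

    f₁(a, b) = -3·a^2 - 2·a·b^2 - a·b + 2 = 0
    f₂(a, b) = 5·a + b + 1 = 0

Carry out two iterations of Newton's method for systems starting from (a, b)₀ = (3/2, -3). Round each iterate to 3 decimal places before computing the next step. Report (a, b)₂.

(0.283, -2.414)

At (3/2, -3): F = (-27.250, 5.500).
Jacobian J = [[-6·a - 2·b^2 - b, -4·a·b - a], [5, 1]].
At the point, J = [[-24.000, 16.500], [5.000, 1.000]] (det J = -106.500).
Solving J·Δ = −F gives Δ = (-1.108, 0.040).
Then the next iterate is (a, b)₁ = (0.392, -2.960).
Round to (0.392, -2.960) and repeat: F = (-4.16977, 0.000), J = [[-16.91520, 4.24928], [5.000, 1.000]].
Δ = (-0.109, 0.546), so (a, b)₂ = (0.283, -2.414).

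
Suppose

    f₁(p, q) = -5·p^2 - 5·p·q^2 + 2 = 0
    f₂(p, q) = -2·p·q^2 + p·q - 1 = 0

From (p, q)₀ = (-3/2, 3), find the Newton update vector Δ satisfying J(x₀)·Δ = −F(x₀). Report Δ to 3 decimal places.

(0.035, -1.271)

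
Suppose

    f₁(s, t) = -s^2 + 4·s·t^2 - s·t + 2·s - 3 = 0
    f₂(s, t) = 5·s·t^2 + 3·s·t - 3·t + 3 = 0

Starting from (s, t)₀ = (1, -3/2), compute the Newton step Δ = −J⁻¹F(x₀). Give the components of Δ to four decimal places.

(0.8280, 1.3226)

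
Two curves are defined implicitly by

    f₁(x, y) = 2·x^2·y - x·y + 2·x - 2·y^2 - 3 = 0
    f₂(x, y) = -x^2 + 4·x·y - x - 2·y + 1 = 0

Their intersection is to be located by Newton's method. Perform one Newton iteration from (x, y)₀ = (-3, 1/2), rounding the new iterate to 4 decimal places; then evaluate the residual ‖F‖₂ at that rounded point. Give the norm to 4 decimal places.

5.8016

At (-3, 1/2): F = (1.0000, -12.0000).
Jacobian J = [[4·x·y - y + 2, 2·x^2 - x - 4·y], [-2·x + 4·y - 1, 4·x - 2]].
At the point, J = [[-4.5000, 19.0000], [7.0000, -14.0000]] (det J = -70.0000).
Solving J·Δ = −F gives Δ = (3.0571, 0.6714).
Then the next iterate is (x, y)₁ = (0.0571, 1.1714).
Re-evaluating at (0.0571, 1.1714): F = (-5.689404, -1.135613), so ‖F‖₂ = 5.8016.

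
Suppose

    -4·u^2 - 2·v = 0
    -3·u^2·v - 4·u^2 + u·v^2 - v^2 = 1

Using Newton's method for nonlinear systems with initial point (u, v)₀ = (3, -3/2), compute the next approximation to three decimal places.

(1.623, -1.477)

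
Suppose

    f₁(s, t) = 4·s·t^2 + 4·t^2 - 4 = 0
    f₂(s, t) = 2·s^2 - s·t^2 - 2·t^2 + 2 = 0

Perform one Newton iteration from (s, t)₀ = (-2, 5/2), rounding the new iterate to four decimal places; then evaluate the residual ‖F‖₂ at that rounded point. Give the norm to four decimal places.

At (-2, 5/2): F = (-29.0000, 10.0000).
Jacobian J = [[4·t^2, 8·s·t + 8·t], [4·s - t^2, -2·s·t - 4·t]].
At the point, J = [[25.0000, -20.0000], [-14.2500, 0.0000]] (det J = -285.0000).
Solving J·Δ = −F gives Δ = (0.7018, -0.5728).
Then the next iterate is (s, t)₁ = (-1.2982, 1.9272).
Re-evaluating at (-1.2982, 1.9272): F = (-8.430178, 2.764091), so ‖F‖₂ = 8.8718.

8.8718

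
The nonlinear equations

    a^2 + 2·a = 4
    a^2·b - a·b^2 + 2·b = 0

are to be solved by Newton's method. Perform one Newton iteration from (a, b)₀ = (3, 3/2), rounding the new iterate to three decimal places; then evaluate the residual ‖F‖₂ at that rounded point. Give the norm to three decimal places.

3.778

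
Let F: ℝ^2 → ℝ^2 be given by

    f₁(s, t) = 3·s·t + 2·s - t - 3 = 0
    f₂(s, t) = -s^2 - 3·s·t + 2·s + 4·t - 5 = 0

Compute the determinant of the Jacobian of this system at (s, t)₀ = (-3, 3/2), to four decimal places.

J = [[3·t + 2, 3·s - 1], [-2·s - 3·t + 2, -3·s + 4]].
At the point, J = [[6.5000, -10.0000], [3.5000, 13.0000]].
det J = 119.5000.

119.5000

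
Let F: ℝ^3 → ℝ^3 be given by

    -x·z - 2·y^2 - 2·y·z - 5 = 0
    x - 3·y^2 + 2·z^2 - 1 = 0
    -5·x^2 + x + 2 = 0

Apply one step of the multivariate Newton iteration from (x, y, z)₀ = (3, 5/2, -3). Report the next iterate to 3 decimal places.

(1.621, 2.092, -2.501)

At (3, 5/2, -3): F = (6.500, 1.250, -40.000).
Jacobian J = [[-z, -4·y - 2·z, -x - 2·y], [1, -6·y, 4·z], [-10·x + 1, 0, 0]].
At the point, J = [[3.000, -4.000, -8.000], [1.000, -15.000, -12.000], [-29.000, 0.000, 0.000]] (det J = 2088.000).
Solving J·Δ = −F gives Δ = (-1.379, -0.408, 0.499).
Then the next iterate is (x, y, z)₁ = (1.621, 2.092, -2.501).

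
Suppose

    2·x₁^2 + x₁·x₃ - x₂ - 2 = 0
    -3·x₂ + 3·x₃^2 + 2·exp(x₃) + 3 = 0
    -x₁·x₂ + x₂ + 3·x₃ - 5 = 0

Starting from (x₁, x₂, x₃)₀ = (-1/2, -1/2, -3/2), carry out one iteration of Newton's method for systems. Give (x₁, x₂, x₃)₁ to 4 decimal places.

At (-1/2, -1/2, -3/2): F = (-0.2500, 11.696260, -10.2500).
Jacobian J = [[4·x₁ + x₃, -1, x₁], [0, -3, 6·x₃ + 2·exp(x₃)], [-x₂, -x₁ + 1, 3]].
At the point, J = [[-3.5000, -1.0000, -0.5000], [0.0000, -3.0000, -8.553740], [0.5000, 1.5000, 3.0000]] (det J = -9.880263).
Solving J·Δ = −F gives Δ = (-4.7511, 19.0327, -5.3078).
Then the next iterate is (x₁, x₂, x₃)₁ = (-5.2511, 18.5327, -6.8078).

(-5.2511, 18.5327, -6.8078)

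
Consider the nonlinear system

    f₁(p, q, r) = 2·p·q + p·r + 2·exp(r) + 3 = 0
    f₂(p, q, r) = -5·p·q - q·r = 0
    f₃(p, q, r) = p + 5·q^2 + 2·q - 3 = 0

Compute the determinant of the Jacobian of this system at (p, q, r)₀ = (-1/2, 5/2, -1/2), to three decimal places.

63.453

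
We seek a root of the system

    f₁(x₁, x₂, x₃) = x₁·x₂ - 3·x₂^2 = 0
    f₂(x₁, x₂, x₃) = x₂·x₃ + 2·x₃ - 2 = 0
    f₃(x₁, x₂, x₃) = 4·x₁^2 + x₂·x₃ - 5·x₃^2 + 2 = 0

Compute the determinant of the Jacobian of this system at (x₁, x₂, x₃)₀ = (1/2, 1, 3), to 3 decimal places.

-162.000

J = [[x₂, x₁ - 6·x₂, 0], [0, x₃, x₂ + 2], [8·x₁, x₃, x₂ - 10·x₃]].
At the point, J = [[1.000, -5.500, 0.000], [0.000, 3.000, 3.000], [4.000, 3.000, -29.000]].
det J = -162.000.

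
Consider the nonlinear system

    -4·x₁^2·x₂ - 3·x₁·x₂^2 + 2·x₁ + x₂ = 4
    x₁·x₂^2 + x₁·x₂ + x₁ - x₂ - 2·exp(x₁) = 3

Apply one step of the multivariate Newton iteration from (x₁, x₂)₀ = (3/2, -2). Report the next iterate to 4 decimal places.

At (3/2, -2): F = (-3.0000, -5.463378).
Jacobian J = [[-8·x₁·x₂ - 3·x₂^2 + 2, -4·x₁^2 - 6·x₁·x₂ + 1], [x₂^2 + x₂ - 2·exp(x₁) + 1, 2·x₁·x₂ + x₁ - 1]].
At the point, J = [[14.0000, 10.0000], [-5.963378, -5.5000]] (det J = -17.366219).
Solving J·Δ = −F gives Δ = (4.0961, -5.4345).
Then the next iterate is (x₁, x₂)₁ = (5.5961, -7.4345).

(5.5961, -7.4345)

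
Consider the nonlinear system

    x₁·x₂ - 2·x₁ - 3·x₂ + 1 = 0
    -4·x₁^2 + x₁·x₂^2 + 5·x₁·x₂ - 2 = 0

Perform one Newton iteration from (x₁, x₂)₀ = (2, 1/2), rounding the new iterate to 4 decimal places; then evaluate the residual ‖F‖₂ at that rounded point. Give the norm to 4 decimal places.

At (2, 1/2): F = (-3.5000, -12.5000).
Jacobian J = [[x₂ - 2, x₁ - 3], [-8·x₁ + x₂^2 + 5·x₂, 2·x₁·x₂ + 5·x₁]].
At the point, J = [[-1.5000, -1.0000], [-13.2500, 12.0000]] (det J = -31.2500).
Solving J·Δ = −F gives Δ = (-1.7440, -0.8840).
Then the next iterate is (x₁, x₂)₁ = (0.2560, -0.3840).
Re-evaluating at (0.2560, -0.3840): F = (1.541696, -2.715915), so ‖F‖₂ = 3.1230.

3.1230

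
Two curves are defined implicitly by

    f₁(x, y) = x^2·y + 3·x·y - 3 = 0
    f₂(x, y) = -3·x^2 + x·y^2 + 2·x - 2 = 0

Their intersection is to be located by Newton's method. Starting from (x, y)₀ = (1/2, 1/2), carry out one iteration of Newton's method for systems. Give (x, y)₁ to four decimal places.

(-0.2703, 2.5946)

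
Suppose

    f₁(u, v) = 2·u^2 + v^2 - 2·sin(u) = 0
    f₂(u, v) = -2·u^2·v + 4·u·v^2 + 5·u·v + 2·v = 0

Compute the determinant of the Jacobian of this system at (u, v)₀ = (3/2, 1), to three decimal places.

J = [[4·u - 2·cos(u), 2·v], [-4·u·v + 4·v^2 + 5·v, -2·u^2 + 8·u·v + 5·u + 2]].
At the point, J = [[5.85853, 2.000], [3.000, 17.000]].
det J = 93.595.

93.595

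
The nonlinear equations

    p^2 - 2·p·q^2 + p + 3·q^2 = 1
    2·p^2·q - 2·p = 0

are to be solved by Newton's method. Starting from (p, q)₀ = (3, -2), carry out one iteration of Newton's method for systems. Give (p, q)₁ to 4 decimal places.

(1.3469, -2.0544)

At (3, -2): F = (-1.0000, -42.0000).
Jacobian J = [[2·p - 2·q^2 + 1, -4·p·q + 6·q], [4·p·q - 2, 2·p^2]].
At the point, J = [[-1.0000, 12.0000], [-26.0000, 18.0000]] (det J = 294.0000).
Solving J·Δ = −F gives Δ = (-1.6531, -0.0544).
Then the next iterate is (p, q)₁ = (1.3469, -2.0544).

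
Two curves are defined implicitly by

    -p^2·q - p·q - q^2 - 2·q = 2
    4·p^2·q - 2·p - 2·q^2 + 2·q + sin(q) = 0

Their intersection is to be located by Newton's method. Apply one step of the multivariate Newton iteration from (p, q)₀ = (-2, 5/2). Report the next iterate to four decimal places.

At (-2, 5/2): F = (-18.2500, 37.098472).
Jacobian J = [[-2·p·q - q, -p^2 - p - 2·q - 2], [8·p·q - 2, 4·p^2 - 4·q + cos(q) + 2]].
At the point, J = [[7.5000, -9.0000], [-42.0000, 7.198856]] (det J = -324.008577).
Solving J·Δ = −F gives Δ = (0.6250, -1.5069).
Then the next iterate is (p, q)₁ = (-1.3750, 0.9931).

(-1.3750, 0.9931)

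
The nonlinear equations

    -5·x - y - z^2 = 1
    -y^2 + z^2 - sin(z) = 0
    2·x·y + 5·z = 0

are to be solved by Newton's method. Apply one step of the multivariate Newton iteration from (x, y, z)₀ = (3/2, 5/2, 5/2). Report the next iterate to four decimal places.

At (3/2, 5/2, 5/2): F = (-17.2500, -0.598472, 20.0000).
Jacobian J = [[-5, -1, -2·z], [0, -2·y, 2·z - cos(z)], [2·y, 2·x, 5]].
At the point, J = [[-5.0000, -1.0000, -5.0000], [0.0000, -5.0000, 5.801144], [5.0000, 3.0000, 5.0000]] (det J = 58.011436).
Solving J·Δ = −F gives Δ = (-2.0931, -1.3750, -1.0819).
Then the next iterate is (x, y, z)₁ = (-0.5931, 1.1250, 1.4181).

(-0.5931, 1.1250, 1.4181)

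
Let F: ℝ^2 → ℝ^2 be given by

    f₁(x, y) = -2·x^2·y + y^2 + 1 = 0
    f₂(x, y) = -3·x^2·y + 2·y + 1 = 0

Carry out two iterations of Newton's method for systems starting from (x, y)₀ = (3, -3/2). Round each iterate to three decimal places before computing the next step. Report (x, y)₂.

(2.567, 0.062)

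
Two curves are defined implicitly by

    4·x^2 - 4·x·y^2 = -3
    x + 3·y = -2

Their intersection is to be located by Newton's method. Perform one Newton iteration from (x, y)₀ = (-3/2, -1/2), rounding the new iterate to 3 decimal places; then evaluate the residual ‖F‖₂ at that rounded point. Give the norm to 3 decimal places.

At (-3/2, -1/2): F = (13.500, -1.000).
Jacobian J = [[8·x - 4·y^2, -8·x·y], [1, 3]].
At the point, J = [[-13.000, -6.000], [1.000, 3.000]] (det J = -33.000).
Solving J·Δ = −F gives Δ = (1.045, -0.015).
Then the next iterate is (x, y)₁ = (-0.455, -0.515).
Re-evaluating at (-0.455, -0.515): F = (4.31081, 0.000), so ‖F‖₂ = 4.311.

4.311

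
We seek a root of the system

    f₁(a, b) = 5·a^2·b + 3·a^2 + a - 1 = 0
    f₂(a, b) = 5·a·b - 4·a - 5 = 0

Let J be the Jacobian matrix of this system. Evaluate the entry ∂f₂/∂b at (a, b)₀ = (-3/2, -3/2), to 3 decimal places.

∂f₂/∂b = 5·a.
At (-3/2, -3/2) this is -7.500.

-7.500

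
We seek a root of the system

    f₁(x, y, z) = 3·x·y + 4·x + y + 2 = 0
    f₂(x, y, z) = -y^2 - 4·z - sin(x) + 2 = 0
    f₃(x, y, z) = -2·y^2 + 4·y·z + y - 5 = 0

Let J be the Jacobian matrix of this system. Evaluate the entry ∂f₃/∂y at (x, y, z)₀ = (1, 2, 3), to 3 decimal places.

5.000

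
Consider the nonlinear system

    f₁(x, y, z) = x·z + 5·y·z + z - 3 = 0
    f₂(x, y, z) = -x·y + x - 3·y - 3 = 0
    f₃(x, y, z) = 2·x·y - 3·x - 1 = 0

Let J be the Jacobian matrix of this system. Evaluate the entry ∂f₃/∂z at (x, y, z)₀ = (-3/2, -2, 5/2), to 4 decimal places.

0.0000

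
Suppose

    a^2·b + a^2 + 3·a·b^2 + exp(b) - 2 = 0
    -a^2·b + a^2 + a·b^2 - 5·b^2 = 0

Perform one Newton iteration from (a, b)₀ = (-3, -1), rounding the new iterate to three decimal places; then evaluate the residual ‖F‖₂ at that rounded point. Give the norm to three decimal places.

4.484

At (-3, -1): F = (-10.63212, 10.000).
Jacobian J = [[2·a·b + 2·a + 3·b^2, a^2 + 6·a·b + exp(b)], [-2·a·b + 2·a + b^2, -a^2 + 2·a·b - 10·b]].
At the point, J = [[3.000, 27.36788], [-11.000, 7.000]] (det J = 322.04667).
Solving J·Δ = −F gives Δ = (1.081, 0.270).
Then the next iterate is (a, b)₁ = (-1.919, -0.730).
Re-evaluating at (-1.919, -0.730): F = (-3.59170, 2.68370), so ‖F‖₂ = 4.484.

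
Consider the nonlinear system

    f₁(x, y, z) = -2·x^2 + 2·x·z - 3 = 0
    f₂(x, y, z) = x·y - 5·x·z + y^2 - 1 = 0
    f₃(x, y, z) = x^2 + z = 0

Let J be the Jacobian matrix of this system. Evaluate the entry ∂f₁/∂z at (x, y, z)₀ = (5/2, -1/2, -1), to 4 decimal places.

5.0000

∂f₁/∂z = 2·x.
At (5/2, -1/2, -1) this is 5.0000.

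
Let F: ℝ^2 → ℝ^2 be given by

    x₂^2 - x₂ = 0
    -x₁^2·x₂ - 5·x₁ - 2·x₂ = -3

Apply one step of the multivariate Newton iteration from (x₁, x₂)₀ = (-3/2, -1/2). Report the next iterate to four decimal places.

At (-3/2, -1/2): F = (0.7500, 12.6250).
Jacobian J = [[0, 2·x₂ - 1], [-2·x₁·x₂ - 5, -x₁^2 - 2]].
At the point, J = [[0.0000, -2.0000], [-6.5000, -4.2500]] (det J = -13.0000).
Solving J·Δ = −F gives Δ = (1.6971, 0.3750).
Then the next iterate is (x₁, x₂)₁ = (0.1971, -0.1250).

(0.1971, -0.1250)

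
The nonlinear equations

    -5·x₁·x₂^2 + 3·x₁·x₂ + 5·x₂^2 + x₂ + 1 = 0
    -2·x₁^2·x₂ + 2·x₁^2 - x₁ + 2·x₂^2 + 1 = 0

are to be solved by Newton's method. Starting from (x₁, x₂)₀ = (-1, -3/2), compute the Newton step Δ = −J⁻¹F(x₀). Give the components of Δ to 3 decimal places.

At (-1, -3/2): F = (26.500, 11.500).
Jacobian J = [[-5·x₂^2 + 3·x₂, -10·x₁·x₂ + 3·x₁ + 10·x₂ + 1], [-4·x₁·x₂ + 4·x₁ - 1, -2·x₁^2 + 4·x₂]].
At the point, J = [[-15.750, -32.000], [-11.000, -8.000]] (det J = -226.000).
Solving J·Δ = −F gives Δ = (0.690, 0.488).

(0.690, 0.488)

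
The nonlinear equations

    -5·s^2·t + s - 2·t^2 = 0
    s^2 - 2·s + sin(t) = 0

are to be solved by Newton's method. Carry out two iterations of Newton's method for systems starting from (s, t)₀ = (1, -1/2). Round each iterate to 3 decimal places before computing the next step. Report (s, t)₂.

(2.373, -0.816)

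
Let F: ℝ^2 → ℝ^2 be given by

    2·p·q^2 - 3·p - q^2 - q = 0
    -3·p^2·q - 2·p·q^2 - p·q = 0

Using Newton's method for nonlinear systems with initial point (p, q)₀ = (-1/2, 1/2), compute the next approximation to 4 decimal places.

At (-1/2, 1/2): F = (0.5000, 0.1250).
Jacobian J = [[2·q^2 - 3, 4·p·q - 2·q - 1], [-6·p·q - 2·q^2 - q, -3·p^2 - 4·p·q - p]].
At the point, J = [[-2.5000, -3.0000], [0.5000, 0.7500]] (det J = -0.3750).
Solving J·Δ = −F gives Δ = (2.0000, -1.5000).
Then the next iterate is (p, q)₁ = (1.5000, -1.0000).

(1.5000, -1.0000)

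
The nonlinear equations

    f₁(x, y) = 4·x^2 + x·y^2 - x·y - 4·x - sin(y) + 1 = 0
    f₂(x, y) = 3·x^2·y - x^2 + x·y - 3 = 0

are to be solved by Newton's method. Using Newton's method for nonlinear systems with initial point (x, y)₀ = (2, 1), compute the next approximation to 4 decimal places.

At (2, 1): F = (8.158529, 7.0000).
Jacobian J = [[8·x + y^2 - y - 4, 2·x·y - x - cos(y)], [6·x·y - 2·x + y, 3·x^2 + x]].
At the point, J = [[12.0000, 1.459698], [9.0000, 14.0000]] (det J = 154.862721).
Solving J·Δ = −F gives Δ = (-0.6716, -0.0683).
Then the next iterate is (x, y)₁ = (1.3284, 0.9317).

(1.3284, 0.9317)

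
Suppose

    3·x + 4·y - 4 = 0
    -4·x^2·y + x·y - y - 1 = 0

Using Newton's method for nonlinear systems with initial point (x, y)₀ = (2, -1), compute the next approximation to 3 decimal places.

(1.752, -0.314)

At (2, -1): F = (-2.000, 14.000).
Jacobian J = [[3, 4], [-8·x·y + y, -4·x^2 + x - 1]].
At the point, J = [[3.000, 4.000], [15.000, -15.000]] (det J = -105.000).
Solving J·Δ = −F gives Δ = (-0.248, 0.686).
Then the next iterate is (x, y)₁ = (1.752, -0.314).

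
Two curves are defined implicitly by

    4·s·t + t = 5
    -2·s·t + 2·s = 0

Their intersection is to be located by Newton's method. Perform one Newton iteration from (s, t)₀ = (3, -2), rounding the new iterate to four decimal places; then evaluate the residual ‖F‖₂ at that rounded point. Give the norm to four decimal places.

At (3, -2): F = (-31.0000, 18.0000).
Jacobian J = [[4·t, 4·s + 1], [-2·t + 2, -2·s]].
At the point, J = [[-8.0000, 13.0000], [6.0000, -6.0000]] (det J = -30.0000).
Solving J·Δ = −F gives Δ = (-1.6000, 1.4000).
Then the next iterate is (s, t)₁ = (1.4000, -0.6000).
Re-evaluating at (1.4000, -0.6000): F = (-8.9600, 4.4800), so ‖F‖₂ = 10.0176.

10.0176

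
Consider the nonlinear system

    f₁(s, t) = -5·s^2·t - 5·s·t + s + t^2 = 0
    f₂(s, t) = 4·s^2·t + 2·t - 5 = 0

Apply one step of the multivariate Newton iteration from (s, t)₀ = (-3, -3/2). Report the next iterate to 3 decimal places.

At (-3, -3/2): F = (44.250, -62.000).
Jacobian J = [[-10·s·t - 5·t + 1, -5·s^2 - 5·s + 2·t], [8·s·t, 4·s^2 + 2]].
At the point, J = [[-36.500, -33.000], [36.000, 38.000]] (det J = -199.000).
Solving J·Δ = −F gives Δ = (-1.832, 3.367).
Then the next iterate is (s, t)₁ = (-4.832, 1.867).

(-4.832, 1.867)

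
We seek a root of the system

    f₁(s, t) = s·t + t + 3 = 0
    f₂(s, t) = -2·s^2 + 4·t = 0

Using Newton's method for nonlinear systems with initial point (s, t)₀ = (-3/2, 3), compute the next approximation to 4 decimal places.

(-2.1500, 2.1000)

At (-3/2, 3): F = (1.5000, 7.5000).
Jacobian J = [[t, s + 1], [-4·s, 4]].
At the point, J = [[3.0000, -0.5000], [6.0000, 4.0000]] (det J = 15.0000).
Solving J·Δ = −F gives Δ = (-0.6500, -0.9000).
Then the next iterate is (s, t)₁ = (-2.1500, 2.1000).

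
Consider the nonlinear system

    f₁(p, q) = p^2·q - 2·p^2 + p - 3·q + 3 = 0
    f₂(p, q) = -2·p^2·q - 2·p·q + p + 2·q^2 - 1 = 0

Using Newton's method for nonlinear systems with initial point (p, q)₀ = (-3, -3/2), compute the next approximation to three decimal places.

(-1.798, -1.407)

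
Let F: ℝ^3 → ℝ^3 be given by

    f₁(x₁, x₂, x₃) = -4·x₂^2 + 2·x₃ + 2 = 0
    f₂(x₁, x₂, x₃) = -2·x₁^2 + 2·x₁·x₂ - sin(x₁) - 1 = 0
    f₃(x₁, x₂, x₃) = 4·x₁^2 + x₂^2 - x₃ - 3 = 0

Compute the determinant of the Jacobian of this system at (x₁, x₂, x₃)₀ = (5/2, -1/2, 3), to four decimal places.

-220.3977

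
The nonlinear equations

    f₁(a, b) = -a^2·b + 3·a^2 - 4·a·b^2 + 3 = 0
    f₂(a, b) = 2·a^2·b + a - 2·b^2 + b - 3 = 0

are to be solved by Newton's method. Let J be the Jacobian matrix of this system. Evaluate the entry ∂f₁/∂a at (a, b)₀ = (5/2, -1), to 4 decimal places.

∂f₁/∂a = -2·a·b + 6·a - 4·b^2.
At (5/2, -1) this is 16.0000.

16.0000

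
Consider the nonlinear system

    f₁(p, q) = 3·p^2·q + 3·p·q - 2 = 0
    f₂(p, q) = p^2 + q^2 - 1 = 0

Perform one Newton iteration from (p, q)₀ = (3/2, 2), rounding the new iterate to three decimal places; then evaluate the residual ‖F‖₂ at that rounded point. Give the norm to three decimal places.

5.125

At (3/2, 2): F = (20.500, 5.250).
Jacobian J = [[6·p·q + 3·q, 3·p^2 + 3·p], [2·p, 2·q]].
At the point, J = [[24.000, 11.250], [3.000, 4.000]] (det J = 62.250).
Solving J·Δ = −F gives Δ = (-0.368, -1.036).
Then the next iterate is (p, q)₁ = (1.132, 0.964).
Re-evaluating at (1.132, 0.964): F = (4.97962, 1.21072), so ‖F‖₂ = 5.125.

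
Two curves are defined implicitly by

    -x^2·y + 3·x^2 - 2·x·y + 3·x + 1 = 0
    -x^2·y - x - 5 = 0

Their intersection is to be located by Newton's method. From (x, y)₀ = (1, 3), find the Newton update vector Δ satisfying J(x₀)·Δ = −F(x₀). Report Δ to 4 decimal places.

At (1, 3): F = (-2.0000, -9.0000).
Jacobian J = [[-2·x·y + 6·x - 2·y + 3, -x^2 - 2·x], [-2·x·y - 1, -x^2]].
At the point, J = [[-3.0000, -3.0000], [-7.0000, -1.0000]] (det J = -18.0000).
Solving J·Δ = −F gives Δ = (-1.3889, 0.7222).

(-1.3889, 0.7222)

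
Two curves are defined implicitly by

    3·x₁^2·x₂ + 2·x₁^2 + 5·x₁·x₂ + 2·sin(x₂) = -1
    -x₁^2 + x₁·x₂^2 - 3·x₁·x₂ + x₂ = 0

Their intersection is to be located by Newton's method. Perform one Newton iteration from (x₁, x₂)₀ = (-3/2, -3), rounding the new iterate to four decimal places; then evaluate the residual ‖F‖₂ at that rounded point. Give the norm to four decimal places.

At (-3/2, -3): F = (7.467760, -32.2500).
Jacobian J = [[6·x₁·x₂ + 4·x₁ + 5·x₂, 3·x₁^2 + 5·x₁ + 2·cos(x₂)], [-2·x₁ + x₂^2 - 3·x₂, 2·x₁·x₂ - 3·x₁ + 1]].
At the point, J = [[6.0000, -2.729985], [21.0000, 14.5000]] (det J = 144.329685).
Solving J·Δ = −F gives Δ = (-0.1402, 2.4272).
Then the next iterate is (x₁, x₂)₁ = (-1.6402, -0.5728).
Re-evaluating at (-1.6402, -0.5728): F = (5.371134, -6.619725), so ‖F‖₂ = 8.5247.

8.5247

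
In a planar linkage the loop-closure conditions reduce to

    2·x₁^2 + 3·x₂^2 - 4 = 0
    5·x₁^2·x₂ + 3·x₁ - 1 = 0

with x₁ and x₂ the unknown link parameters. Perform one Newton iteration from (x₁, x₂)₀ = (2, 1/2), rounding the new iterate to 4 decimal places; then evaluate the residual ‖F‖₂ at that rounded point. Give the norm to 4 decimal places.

At (2, 1/2): F = (4.7500, 15.0000).
Jacobian J = [[4·x₁, 6·x₂], [10·x₁·x₂ + 3, 5·x₁^2]].
At the point, J = [[8.0000, 3.0000], [13.0000, 20.0000]] (det J = 121.0000).
Solving J·Δ = −F gives Δ = (-0.4132, -0.4814).
Then the next iterate is (x₁, x₂)₁ = (1.5868, 0.0186).
Re-evaluating at (1.5868, 0.0186): F = (1.036906, 3.994568), so ‖F‖₂ = 4.1270.

4.1270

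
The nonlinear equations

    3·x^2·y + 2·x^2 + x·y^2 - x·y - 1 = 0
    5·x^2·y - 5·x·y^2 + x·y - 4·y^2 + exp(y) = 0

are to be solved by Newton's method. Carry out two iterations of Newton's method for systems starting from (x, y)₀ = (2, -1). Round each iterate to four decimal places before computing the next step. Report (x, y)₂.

(-2.0355, 1.2056)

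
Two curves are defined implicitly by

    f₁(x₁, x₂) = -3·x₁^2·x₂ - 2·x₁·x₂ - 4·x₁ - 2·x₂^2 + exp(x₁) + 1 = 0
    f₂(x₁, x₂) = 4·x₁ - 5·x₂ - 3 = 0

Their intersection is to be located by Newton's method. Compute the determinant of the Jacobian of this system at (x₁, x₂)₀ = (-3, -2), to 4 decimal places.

231.7511

J = [[-6·x₁·x₂ - 2·x₂ + exp(x₁) - 4, -3·x₁^2 - 2·x₁ - 4·x₂], [4, -5]].
At the point, J = [[-35.950213, -13.0000], [4.0000, -5.0000]].
det J = 231.7511.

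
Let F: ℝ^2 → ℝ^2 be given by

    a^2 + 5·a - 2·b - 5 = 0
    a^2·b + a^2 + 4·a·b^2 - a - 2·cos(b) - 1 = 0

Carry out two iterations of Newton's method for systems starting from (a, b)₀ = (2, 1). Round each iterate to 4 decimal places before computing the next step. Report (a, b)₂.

At (2, 1): F = (7.0000, 11.919395).
Jacobian J = [[2·a + 5, -2], [2·a·b + 2·a + 4·b^2 - 1, a^2 + 8·a·b + 2·sin(b)]].
At the point, J = [[9.0000, -2.0000], [11.0000, 21.682942]] (det J = 217.146478).
Solving J·Δ = −F gives Δ = (-0.8088, -0.1394).
Then the next iterate is (a, b)₁ = (1.1912, 0.8606).
Round to (1.1912, 0.8606) and repeat: F = (0.653757, 2.673912), J = [[7.3824, -2.0000], [6.395223, 11.136599]].
Δ = (-0.1329, -0.1638), so (a, b)₂ = (1.0583, 0.6968).

(1.0583, 0.6968)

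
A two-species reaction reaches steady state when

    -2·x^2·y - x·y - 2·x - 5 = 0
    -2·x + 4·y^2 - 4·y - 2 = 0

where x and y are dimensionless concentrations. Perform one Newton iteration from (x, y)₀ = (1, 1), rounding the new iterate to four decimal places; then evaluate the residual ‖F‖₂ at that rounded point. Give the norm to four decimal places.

3.9858

At (1, 1): F = (-10.0000, -4.0000).
Jacobian J = [[-4·x·y - y - 2, -2·x^2 - x], [-2, 8·y - 4]].
At the point, J = [[-7.0000, -3.0000], [-2.0000, 4.0000]] (det J = -34.0000).
Solving J·Δ = −F gives Δ = (-1.5294, 0.2353).
Then the next iterate is (x, y)₁ = (-0.5294, 1.2353).
Re-evaluating at (-0.5294, 1.2353): F = (-3.979653, 0.221464), so ‖F‖₂ = 3.9858.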